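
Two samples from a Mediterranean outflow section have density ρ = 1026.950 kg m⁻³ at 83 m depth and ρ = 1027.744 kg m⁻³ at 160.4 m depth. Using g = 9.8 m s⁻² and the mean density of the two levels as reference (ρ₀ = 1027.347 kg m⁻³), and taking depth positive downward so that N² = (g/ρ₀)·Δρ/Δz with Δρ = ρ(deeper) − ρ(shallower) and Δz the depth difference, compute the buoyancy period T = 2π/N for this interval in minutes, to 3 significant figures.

10.6 min

Δρ = 1027.744 − 1026.950 = 0.794 kg m⁻³ over Δz = 160.4 − 83 = 77.4 m.
N² = (9.8/1027.347) × (0.794/77.4) = 9.7856 × 10⁻⁵ s⁻².
N = √(9.7856 × 10⁻⁵) = 9.8922 × 10⁻³ rad s⁻¹, so T = 2π/N = 635.17 s = 10.586 min ≈ 10.6 min.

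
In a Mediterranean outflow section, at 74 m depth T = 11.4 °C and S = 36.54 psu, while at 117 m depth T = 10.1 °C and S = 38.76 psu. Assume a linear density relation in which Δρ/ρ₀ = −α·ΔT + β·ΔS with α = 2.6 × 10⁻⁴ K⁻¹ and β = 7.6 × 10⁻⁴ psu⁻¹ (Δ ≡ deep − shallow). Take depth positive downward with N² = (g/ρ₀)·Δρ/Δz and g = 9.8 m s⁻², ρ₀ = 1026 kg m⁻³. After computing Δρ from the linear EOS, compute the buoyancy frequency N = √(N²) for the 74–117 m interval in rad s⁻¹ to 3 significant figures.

0.0215 rad s⁻¹

ΔT = -1.3 K, ΔS = +2.22 psu (deep − shallow).
Δρ/ρ₀ = −αΔT + βΔS = 3.38 × 10⁻⁴ + 1.6872 × 10⁻³ = 2.0252 × 10⁻³, so Δρ ≈ 2.078 kg m⁻³.
N² = (g/ρ₀)·Δρ/Δz = g·(Δρ/ρ₀)/Δz = 9.8 × 2.0252 × 10⁻³ / 43 = 4.6156 × 10⁻⁴ s⁻².
N = √(4.6156 × 10⁻⁴) = 0.021484 rad s⁻¹ ≈ 0.0215 rad s⁻¹.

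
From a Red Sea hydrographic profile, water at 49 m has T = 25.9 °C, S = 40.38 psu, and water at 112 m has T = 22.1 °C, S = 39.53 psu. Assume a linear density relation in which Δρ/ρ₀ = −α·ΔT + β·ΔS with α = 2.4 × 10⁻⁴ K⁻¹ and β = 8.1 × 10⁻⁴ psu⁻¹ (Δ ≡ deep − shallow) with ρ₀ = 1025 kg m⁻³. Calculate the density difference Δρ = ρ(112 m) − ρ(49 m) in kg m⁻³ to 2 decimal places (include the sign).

ΔT = -3.8 K, ΔS = -0.85 psu (deep − shallow).
Δρ/ρ₀ = −(2.4 × 10⁻⁴)(-3.8) + (8.1 × 10⁻⁴)(-0.85) = 2.235 × 10⁻⁴.
Δρ = 1025 × (2.235 × 10⁻⁴) = +0.23 kg m⁻³.
Positive Δρ: denser below, stable.

+0.23 kg m⁻³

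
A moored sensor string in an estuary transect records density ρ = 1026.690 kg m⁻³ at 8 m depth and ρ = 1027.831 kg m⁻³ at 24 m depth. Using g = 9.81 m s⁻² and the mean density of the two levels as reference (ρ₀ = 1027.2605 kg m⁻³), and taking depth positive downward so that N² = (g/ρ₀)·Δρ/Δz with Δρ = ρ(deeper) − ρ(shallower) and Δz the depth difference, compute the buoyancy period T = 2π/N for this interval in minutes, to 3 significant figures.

Δρ = 1027.831 − 1026.690 = 1.141 kg m⁻³ over Δz = 24 − 8 = 16 m.
N² = (9.81/1027.2605) × (1.141/16) = 6.8101 × 10⁻⁴ s⁻².
N = √(6.8101 × 10⁻⁴) = 0.026096 rad s⁻¹, so T = 2π/N = 240.77 s = 4.0128 min ≈ 4.01 min.

4.01 min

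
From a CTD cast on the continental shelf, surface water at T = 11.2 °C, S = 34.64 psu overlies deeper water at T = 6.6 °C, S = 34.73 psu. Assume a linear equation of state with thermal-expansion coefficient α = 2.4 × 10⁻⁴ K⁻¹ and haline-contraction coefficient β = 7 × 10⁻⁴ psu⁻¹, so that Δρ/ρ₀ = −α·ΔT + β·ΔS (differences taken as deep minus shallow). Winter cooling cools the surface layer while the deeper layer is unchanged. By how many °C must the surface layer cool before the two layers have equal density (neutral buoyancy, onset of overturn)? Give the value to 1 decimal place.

Neutral buoyancy requires Δρ = 0, i.e. −α(T_deep − T_surf′) + β(S_deep − S_surf) = 0.
T_surf′ = T_deep − (β/α)·ΔS = 6.6 − (7 × 10⁻⁴/2.4 × 10⁻⁴)·(+0.09) = 6.337 °C.
Cooling required: 11.2 − (6.337) = 4.863 °C.

4.9 °C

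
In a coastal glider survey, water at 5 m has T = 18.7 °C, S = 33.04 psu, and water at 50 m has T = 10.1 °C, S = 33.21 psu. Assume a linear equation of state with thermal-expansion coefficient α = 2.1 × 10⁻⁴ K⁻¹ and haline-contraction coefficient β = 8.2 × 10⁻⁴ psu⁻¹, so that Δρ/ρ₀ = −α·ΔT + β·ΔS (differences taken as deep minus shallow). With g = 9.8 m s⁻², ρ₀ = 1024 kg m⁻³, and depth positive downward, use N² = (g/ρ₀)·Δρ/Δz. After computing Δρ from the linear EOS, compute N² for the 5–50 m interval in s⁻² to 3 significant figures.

ΔT = -8.6 K, ΔS = +0.17 psu (deep − shallow).
Δρ/ρ₀ = −αΔT + βΔS = 1.806 × 10⁻³ + 1.394 × 10⁻⁴ = 1.9454 × 10⁻³, so Δρ ≈ 1.992 kg m⁻³.
N² = (g/ρ₀)·Δρ/Δz = g·(Δρ/ρ₀)/Δz = 9.8 × 1.9454 × 10⁻³ / 45 = 4.2366 × 10⁻⁴ s⁻² ≈ 4.24 × 10⁻⁴ s⁻².

4.24 × 10⁻⁴ s⁻²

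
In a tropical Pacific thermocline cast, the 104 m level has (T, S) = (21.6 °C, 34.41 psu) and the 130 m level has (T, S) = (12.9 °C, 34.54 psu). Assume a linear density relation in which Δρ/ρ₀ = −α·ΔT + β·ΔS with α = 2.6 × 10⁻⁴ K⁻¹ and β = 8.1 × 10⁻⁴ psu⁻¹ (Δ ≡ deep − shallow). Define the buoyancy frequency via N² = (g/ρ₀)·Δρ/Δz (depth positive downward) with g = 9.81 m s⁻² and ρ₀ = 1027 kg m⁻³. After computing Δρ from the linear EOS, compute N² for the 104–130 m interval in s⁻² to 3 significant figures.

ΔT = -8.7 K, ΔS = +0.13 psu (deep − shallow).
Δρ/ρ₀ = −αΔT + βΔS = 2.262 × 10⁻³ + 1.053 × 10⁻⁴ = 2.3673 × 10⁻³, so Δρ ≈ 2.431 kg m⁻³.
N² = (g/ρ₀)·Δρ/Δz = g·(Δρ/ρ₀)/Δz = 9.81 × 2.3673 × 10⁻³ / 26 = 8.9320 × 10⁻⁴ s⁻² ≈ 8.93 × 10⁻⁴ s⁻².

8.93 × 10⁻⁴ s⁻²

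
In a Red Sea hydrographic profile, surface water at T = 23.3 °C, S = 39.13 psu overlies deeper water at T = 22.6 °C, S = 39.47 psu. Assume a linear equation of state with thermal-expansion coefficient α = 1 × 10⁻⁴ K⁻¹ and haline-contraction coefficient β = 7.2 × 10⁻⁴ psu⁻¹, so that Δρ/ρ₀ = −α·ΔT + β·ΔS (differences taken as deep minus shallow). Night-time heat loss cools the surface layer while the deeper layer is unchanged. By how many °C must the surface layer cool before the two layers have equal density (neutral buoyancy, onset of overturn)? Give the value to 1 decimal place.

Neutral buoyancy requires Δρ = 0, i.e. −α(T_deep − T_surf′) + β(S_deep − S_surf) = 0.
T_surf′ = T_deep − (β/α)·ΔS = 22.6 − (7.2 × 10⁻⁴/1 × 10⁻⁴)·(+0.34) = 20.152 °C.
Cooling required: 23.3 − (20.152) = 3.148 °C.

3.1 °C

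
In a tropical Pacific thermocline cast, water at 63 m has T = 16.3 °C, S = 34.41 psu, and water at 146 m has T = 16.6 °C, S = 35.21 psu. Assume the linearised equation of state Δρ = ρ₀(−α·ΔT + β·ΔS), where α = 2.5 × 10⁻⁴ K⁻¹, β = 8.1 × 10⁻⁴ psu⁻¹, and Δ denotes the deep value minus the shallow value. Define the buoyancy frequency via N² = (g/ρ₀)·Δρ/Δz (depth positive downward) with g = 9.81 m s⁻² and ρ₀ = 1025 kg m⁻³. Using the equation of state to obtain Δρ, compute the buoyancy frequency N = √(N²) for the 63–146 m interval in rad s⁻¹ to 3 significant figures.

ΔT = +0.3 K, ΔS = +0.80 psu (deep − shallow).
Δρ/ρ₀ = −αΔT + βΔS = -7.50 × 10⁻⁵ + 6.48 × 10⁻⁴ = 5.73 × 10⁻⁴, so Δρ ≈ 0.5873 kg m⁻³.
N² = (g/ρ₀)·Δρ/Δz = g·(Δρ/ρ₀)/Δz = 9.81 × 5.73 × 10⁻⁴ / 83 = 6.7724 × 10⁻⁵ s⁻².
N = √(6.7724 × 10⁻⁵) = 8.2295 × 10⁻³ rad s⁻¹ ≈ 8.23 × 10⁻³ rad s⁻¹.

8.23 × 10⁻³ rad s⁻¹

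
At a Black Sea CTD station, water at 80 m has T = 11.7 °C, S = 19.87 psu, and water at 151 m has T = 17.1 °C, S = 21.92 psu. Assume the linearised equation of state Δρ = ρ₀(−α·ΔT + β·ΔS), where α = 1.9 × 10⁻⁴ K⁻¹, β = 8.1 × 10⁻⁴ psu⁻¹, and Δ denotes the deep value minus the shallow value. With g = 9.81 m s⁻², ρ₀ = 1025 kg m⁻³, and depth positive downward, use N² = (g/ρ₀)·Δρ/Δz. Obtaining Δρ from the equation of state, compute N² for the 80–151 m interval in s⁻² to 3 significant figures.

ΔT = +5.4 K, ΔS = +2.05 psu (deep − shallow).
Δρ/ρ₀ = −αΔT + βΔS = -1.026 × 10⁻³ + 1.6605 × 10⁻³ = 6.345 × 10⁻⁴, so Δρ ≈ 0.6504 kg m⁻³.
N² = (g/ρ₀)·Δρ/Δz = g·(Δρ/ρ₀)/Δz = 9.81 × 6.345 × 10⁻⁴ / 71 = 8.7668 × 10⁻⁵ s⁻² ≈ 8.77 × 10⁻⁵ s⁻².

8.77 × 10⁻⁵ s⁻²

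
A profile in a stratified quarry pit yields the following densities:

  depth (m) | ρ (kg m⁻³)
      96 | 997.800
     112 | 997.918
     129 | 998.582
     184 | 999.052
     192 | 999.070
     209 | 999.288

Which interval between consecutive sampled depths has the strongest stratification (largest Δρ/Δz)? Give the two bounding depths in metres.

112–129 m

Compute the density gradient over each adjacent pair:
  96–112 m: Δρ/Δz = 0.118/16 = 7.4 × 10⁻³ kg m⁻⁴
  112–129 m: Δρ/Δz = 0.664/17 = 0.039 kg m⁻⁴
  129–184 m: Δρ/Δz = 0.470/55 = 8.5 × 10⁻³ kg m⁻⁴
  184–192 m: Δρ/Δz = 0.018/8 = 2.2 × 10⁻³ kg m⁻⁴
  192–209 m: Δρ/Δz = 0.218/17 = 0.013 kg m⁻⁴
The largest gradient is in the 112–129 m interval — the pycnocline.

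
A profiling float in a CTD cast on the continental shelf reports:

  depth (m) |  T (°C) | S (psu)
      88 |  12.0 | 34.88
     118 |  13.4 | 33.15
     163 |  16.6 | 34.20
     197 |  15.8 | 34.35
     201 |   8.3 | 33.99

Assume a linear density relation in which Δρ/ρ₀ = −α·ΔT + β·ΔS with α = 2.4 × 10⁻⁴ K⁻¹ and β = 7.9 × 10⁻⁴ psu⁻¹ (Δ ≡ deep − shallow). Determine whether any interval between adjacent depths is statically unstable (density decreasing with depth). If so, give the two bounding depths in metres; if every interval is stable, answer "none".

88–118 m

Evaluate Δρ/ρ₀ = −αΔT + βΔS across each adjacent pair:
  88–118 m: −αΔT+βΔS = −(2.4 × 10⁻⁴)(+1.4)+(7.9 × 10⁻⁴)(-1.73) = -1.7 × 10⁻³ → UNSTABLE
  118–163 m: −αΔT+βΔS = −(2.4 × 10⁻⁴)(+3.2)+(7.9 × 10⁻⁴)(+1.05) = 6.2 × 10⁻⁵ → stable
  163–197 m: −αΔT+βΔS = −(2.4 × 10⁻⁴)(-0.8)+(7.9 × 10⁻⁴)(+0.15) = 3.1 × 10⁻⁴ → stable
  197–201 m: −αΔT+βΔS = −(2.4 × 10⁻⁴)(-7.5)+(7.9 × 10⁻⁴)(-0.36) = 1.5 × 10⁻³ → stable
The 88–118 m interval has Δρ < 0: lighter water underlies denser water.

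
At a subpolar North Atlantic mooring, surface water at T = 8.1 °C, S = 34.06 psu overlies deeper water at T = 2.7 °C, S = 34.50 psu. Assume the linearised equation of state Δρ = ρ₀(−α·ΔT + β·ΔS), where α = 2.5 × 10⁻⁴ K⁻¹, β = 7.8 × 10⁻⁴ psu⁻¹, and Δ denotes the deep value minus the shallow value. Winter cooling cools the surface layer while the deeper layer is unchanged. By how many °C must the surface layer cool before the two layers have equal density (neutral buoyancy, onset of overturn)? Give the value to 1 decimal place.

6.8 °C

Neutral buoyancy requires Δρ = 0, i.e. −α(T_deep − T_surf′) + β(S_deep − S_surf) = 0.
T_surf′ = T_deep − (β/α)·ΔS = 2.7 − (7.8 × 10⁻⁴/2.5 × 10⁻⁴)·(+0.44) = 1.327 °C.
Cooling required: 8.1 − (1.327) = 6.773 °C.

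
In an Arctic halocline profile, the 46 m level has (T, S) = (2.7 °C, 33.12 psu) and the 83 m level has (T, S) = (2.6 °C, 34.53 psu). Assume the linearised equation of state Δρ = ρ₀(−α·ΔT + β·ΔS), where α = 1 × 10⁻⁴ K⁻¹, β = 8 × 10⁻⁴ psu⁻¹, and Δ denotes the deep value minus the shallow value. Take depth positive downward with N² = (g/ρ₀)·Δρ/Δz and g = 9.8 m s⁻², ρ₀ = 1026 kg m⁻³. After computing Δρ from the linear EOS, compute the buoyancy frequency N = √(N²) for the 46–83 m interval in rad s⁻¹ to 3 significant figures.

0.0174 rad s⁻¹

ΔT = -0.1 K, ΔS = +1.41 psu (deep − shallow).
Δρ/ρ₀ = −αΔT + βΔS = 1.00 × 10⁻⁵ + 1.128 × 10⁻³ = 1.138 × 10⁻³, so Δρ ≈ 1.168 kg m⁻³.
N² = (g/ρ₀)·Δρ/Δz = g·(Δρ/ρ₀)/Δz = 9.8 × 1.138 × 10⁻³ / 37 = 3.0142 × 10⁻⁴ s⁻².
N = √(3.0142 × 10⁻⁴) = 0.017361 rad s⁻¹ ≈ 0.0174 rad s⁻¹.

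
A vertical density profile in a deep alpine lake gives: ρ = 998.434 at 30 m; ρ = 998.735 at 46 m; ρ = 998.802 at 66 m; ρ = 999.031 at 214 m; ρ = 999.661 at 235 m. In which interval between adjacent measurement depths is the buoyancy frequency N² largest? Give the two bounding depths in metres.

Compute the density gradient over each adjacent pair:
  30–46 m: Δρ/Δz = 0.301/16 = 0.019 kg m⁻⁴
  46–66 m: Δρ/Δz = 0.067/20 = 3.4 × 10⁻³ kg m⁻⁴
  66–214 m: Δρ/Δz = 0.229/148 = 1.5 × 10⁻³ kg m⁻⁴
  214–235 m: Δρ/Δz = 0.630/21 = 0.030 kg m⁻⁴
The largest gradient is in the 214–235 m interval — the pycnocline.

214–235 m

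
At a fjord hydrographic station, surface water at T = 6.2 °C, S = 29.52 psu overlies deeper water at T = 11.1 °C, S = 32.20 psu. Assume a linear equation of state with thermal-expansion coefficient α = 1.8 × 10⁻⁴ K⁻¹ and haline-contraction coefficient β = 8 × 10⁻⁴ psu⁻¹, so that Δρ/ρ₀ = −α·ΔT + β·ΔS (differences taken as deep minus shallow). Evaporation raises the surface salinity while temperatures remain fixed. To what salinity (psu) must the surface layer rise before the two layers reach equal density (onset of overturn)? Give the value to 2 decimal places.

Neutral buoyancy requires −α(T_deep − T_surf) + β(S_deep − S_surf′) = 0.
S_surf′ = S_deep − (α/β)·ΔT = 32.20 − (1.8 × 10⁻⁴/8 × 10⁻⁴)·(+4.9) = 31.0975 psu.
Increase required: 31.0975 − 29.52 = 1.5775 psu.

31.10 psu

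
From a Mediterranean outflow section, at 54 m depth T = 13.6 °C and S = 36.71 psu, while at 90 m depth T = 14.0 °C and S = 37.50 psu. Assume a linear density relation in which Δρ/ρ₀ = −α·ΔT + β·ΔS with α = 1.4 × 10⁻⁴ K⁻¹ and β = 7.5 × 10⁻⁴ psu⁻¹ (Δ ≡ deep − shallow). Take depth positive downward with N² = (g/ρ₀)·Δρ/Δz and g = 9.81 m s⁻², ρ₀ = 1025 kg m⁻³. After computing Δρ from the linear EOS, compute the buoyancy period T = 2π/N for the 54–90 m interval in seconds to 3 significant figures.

520 s

ΔT = +0.4 K, ΔS = +0.79 psu (deep − shallow).
Δρ/ρ₀ = −αΔT + βΔS = -5.60 × 10⁻⁵ + 5.925 × 10⁻⁴ = 5.365 × 10⁻⁴, so Δρ ≈ 0.5499 kg m⁻³.
N² = (g/ρ₀)·Δρ/Δz = g·(Δρ/ρ₀)/Δz = 9.81 × 5.365 × 10⁻⁴ / 36 = 1.4620 × 10⁻⁴ s⁻².
N = √(1.4620 × 10⁻⁴) = 0.012091 rad s⁻¹ → T = 2π/N = 519.66 s ≈ 520 s.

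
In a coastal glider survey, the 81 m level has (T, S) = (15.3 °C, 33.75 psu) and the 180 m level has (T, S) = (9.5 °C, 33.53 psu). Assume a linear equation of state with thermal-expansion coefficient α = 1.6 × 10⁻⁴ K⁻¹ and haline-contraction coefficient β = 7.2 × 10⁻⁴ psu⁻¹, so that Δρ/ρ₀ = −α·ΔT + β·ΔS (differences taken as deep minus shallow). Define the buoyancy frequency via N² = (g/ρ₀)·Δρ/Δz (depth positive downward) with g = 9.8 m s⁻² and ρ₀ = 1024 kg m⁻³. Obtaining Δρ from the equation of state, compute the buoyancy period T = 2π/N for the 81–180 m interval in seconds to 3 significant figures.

ΔT = -5.8 K, ΔS = -0.22 psu (deep − shallow).
Δρ/ρ₀ = −αΔT + βΔS = 9.28 × 10⁻⁴ − 1.584 × 10⁻⁴ = 7.696 × 10⁻⁴, so Δρ ≈ 0.7881 kg m⁻³.
N² = (g/ρ₀)·Δρ/Δz = g·(Δρ/ρ₀)/Δz = 9.8 × 7.696 × 10⁻⁴ / 99 = 7.6183 × 10⁻⁵ s⁻².
N = √(7.6183 × 10⁻⁵) = 8.7283 × 10⁻³ rad s⁻¹ → T = 2π/N = 719.86 s ≈ 720 s.

720 s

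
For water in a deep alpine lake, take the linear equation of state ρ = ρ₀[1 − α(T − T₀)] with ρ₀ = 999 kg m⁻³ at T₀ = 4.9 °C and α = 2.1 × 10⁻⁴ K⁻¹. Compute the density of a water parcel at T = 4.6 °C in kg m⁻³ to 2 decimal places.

T − T₀ = -0.3 K.
Bracket = 1 − α·(-0.3) = 1 + (6.30 × 10⁻⁵) = 1.0000630.
ρ = 999 × 1.0000630 = 999.06 kg m⁻³.

999.06 kg m⁻³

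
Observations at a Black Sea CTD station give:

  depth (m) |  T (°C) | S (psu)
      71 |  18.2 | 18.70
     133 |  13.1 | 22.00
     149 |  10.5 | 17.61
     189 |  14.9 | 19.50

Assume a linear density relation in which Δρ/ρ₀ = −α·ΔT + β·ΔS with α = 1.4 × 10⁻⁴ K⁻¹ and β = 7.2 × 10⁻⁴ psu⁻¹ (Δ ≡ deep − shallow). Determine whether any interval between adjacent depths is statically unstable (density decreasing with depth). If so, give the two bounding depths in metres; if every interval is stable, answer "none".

Evaluate Δρ/ρ₀ = −αΔT + βΔS across each adjacent pair:
  71–133 m: −αΔT+βΔS = −(1.4 × 10⁻⁴)(-5.1)+(7.2 × 10⁻⁴)(+3.30) = 3.1 × 10⁻³ → stable
  133–149 m: −αΔT+βΔS = −(1.4 × 10⁻⁴)(-2.6)+(7.2 × 10⁻⁴)(-4.39) = -2.8 × 10⁻³ → UNSTABLE
  149–189 m: −αΔT+βΔS = −(1.4 × 10⁻⁴)(+4.4)+(7.2 × 10⁻⁴)(+1.89) = 7.4 × 10⁻⁴ → stable
The 133–149 m interval has Δρ < 0: lighter water underlies denser water.

133–149 m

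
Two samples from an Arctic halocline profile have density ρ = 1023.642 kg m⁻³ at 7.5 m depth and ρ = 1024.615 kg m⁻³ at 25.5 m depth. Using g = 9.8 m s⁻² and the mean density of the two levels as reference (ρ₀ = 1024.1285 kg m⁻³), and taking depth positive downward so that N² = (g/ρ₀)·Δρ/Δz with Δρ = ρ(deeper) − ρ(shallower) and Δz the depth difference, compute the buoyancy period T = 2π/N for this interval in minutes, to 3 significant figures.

Δρ = 1024.615 − 1023.642 = 0.973 kg m⁻³ over Δz = 25.5 − 7.5 = 18 m.
N² = (9.8/1024.1285) × (0.973/18) = 5.1726 × 10⁻⁴ s⁻².
N = √(5.1726 × 10⁻⁴) = 0.022743 rad s⁻¹, so T = 2π/N = 276.27 s = 4.6045 min ≈ 4.60 min.

4.60 min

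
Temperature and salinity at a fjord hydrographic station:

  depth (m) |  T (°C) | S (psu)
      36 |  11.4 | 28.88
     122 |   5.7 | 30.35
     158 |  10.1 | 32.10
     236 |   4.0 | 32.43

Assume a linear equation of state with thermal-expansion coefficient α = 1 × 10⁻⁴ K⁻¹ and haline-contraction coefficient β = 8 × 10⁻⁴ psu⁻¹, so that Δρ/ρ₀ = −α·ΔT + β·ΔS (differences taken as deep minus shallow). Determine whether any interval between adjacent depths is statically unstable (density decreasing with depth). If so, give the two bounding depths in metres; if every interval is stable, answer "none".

none

Evaluate Δρ/ρ₀ = −αΔT + βΔS across each adjacent pair:
  36–122 m: −αΔT+βΔS = −(1 × 10⁻⁴)(-5.7)+(8 × 10⁻⁴)(+1.47) = 1.7 × 10⁻³ → stable
  122–158 m: −αΔT+βΔS = −(1 × 10⁻⁴)(+4.4)+(8 × 10⁻⁴)(+1.75) = 9.6 × 10⁻⁴ → stable
  158–236 m: −αΔT+βΔS = −(1 × 10⁻⁴)(-6.1)+(8 × 10⁻⁴)(+0.33) = 8.7 × 10⁻⁴ → stable
Every interval has Δρ > 0: the column is stably stratified throughout.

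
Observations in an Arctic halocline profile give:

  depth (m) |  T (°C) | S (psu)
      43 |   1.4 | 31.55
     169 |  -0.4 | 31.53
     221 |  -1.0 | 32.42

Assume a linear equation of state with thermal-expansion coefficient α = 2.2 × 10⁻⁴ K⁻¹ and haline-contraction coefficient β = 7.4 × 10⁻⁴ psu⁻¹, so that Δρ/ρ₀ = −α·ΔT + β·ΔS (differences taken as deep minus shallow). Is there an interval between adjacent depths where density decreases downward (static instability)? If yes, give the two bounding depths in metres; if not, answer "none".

none

Evaluate Δρ/ρ₀ = −αΔT + βΔS across each adjacent pair:
  43–169 m: −αΔT+βΔS = −(2.2 × 10⁻⁴)(-1.8)+(7.4 × 10⁻⁴)(-0.02) = 3.8 × 10⁻⁴ → stable
  169–221 m: −αΔT+βΔS = −(2.2 × 10⁻⁴)(-0.6)+(7.4 × 10⁻⁴)(+0.89) = 7.9 × 10⁻⁴ → stable
Every interval has Δρ > 0: the column is stably stratified throughout.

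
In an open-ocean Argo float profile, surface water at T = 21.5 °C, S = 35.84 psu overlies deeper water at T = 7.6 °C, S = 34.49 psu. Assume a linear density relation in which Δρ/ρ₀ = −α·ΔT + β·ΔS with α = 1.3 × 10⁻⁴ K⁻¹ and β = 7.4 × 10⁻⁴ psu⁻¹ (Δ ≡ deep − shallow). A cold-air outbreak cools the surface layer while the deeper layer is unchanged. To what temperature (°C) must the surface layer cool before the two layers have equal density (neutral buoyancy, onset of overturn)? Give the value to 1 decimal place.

Neutral buoyancy requires Δρ = 0, i.e. −α(T_deep − T_surf′) + β(S_deep − S_surf) = 0.
T_surf′ = T_deep − (β/α)·ΔS = 7.6 − (7.4 × 10⁻⁴/1.3 × 10⁻⁴)·(-1.35) = 15.285 °C.
Cooling required: 21.5 − (15.285) = 6.215 °C.

15.3 °C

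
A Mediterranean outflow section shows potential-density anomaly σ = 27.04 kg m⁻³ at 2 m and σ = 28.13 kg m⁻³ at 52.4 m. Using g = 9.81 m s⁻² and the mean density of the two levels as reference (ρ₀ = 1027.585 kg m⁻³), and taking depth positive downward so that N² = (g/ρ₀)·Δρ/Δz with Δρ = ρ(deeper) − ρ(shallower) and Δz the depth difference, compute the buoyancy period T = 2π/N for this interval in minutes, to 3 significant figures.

Δρ = 1028.13 − 1027.04 = 1.09 kg m⁻³ over Δz = 52.4 − 2 = 50.4 m.
N² = (9.81/1027.585) × (1.09/50.4) = 2.0647 × 10⁻⁴ s⁻².
N = √(2.0647 × 10⁻⁴) = 0.014369 rad s⁻¹, so T = 2π/N = 437.27 s = 7.2878 min ≈ 7.29 min.

7.29 min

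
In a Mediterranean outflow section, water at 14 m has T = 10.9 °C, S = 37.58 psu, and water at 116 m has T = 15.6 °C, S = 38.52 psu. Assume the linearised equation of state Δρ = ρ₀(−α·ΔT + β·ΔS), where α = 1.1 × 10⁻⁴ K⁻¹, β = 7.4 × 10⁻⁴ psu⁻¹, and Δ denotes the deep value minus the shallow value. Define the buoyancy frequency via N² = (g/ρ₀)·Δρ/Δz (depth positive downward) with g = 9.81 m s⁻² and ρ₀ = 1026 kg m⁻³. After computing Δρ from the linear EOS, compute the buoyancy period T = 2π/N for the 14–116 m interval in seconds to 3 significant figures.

ΔT = +4.7 K, ΔS = +0.94 psu (deep − shallow).
Δρ/ρ₀ = −αΔT + βΔS = -5.17 × 10⁻⁴ + 6.956 × 10⁻⁴ = 1.786 × 10⁻⁴, so Δρ ≈ 0.1832 kg m⁻³.
N² = (g/ρ₀)·Δρ/Δz = g·(Δρ/ρ₀)/Δz = 9.81 × 1.786 × 10⁻⁴ / 102 = 1.7177 × 10⁻⁵ s⁻².
N = √(1.7177 × 10⁻⁵) = 4.1445 × 10⁻³ rad s⁻¹ → T = 2π/N = 1.5160 × 10³ s ≈ 1.52 × 10³ s.

1.52 × 10³ s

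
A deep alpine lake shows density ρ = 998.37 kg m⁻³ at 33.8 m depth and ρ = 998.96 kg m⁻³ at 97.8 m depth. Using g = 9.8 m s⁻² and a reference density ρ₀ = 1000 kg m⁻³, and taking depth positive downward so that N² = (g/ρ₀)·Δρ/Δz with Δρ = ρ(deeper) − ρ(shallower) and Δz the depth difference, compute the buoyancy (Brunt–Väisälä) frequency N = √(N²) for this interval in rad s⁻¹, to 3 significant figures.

9.50 × 10⁻³ rad s⁻¹

Δρ = 998.96 − 998.37 = 0.59 kg m⁻³ over Δz = 97.8 − 33.8 = 64 m.
N² = (9.8/1000) × (0.59/64) = 9.0344 × 10⁻⁵ s⁻².
N = √(9.0344 × 10⁻⁵) = 9.5049 × 10⁻³ rad s⁻¹ ≈ 9.50 × 10⁻³ rad s⁻¹.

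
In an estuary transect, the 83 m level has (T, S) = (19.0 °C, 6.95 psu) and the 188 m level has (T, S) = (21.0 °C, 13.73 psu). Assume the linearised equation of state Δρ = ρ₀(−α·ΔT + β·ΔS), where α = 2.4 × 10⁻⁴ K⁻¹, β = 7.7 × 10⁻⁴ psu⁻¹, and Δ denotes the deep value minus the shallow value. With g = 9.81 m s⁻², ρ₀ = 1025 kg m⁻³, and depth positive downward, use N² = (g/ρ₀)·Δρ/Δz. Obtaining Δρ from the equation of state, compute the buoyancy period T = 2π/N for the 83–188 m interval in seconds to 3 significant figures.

ΔT = +2.0 K, ΔS = +6.78 psu (deep − shallow).
Δρ/ρ₀ = −αΔT + βΔS = -4.80 × 10⁻⁴ + 5.2206 × 10⁻³ = 4.7406 × 10⁻³, so Δρ ≈ 4.859 kg m⁻³.
N² = (g/ρ₀)·Δρ/Δz = g·(Δρ/ρ₀)/Δz = 9.81 × 4.7406 × 10⁻³ / 105 = 4.4291 × 10⁻⁴ s⁻².
N = √(4.4291 × 10⁻⁴) = 0.021045 rad s⁻¹ → T = 2π/N = 298.56 s ≈ 299 s.

299 s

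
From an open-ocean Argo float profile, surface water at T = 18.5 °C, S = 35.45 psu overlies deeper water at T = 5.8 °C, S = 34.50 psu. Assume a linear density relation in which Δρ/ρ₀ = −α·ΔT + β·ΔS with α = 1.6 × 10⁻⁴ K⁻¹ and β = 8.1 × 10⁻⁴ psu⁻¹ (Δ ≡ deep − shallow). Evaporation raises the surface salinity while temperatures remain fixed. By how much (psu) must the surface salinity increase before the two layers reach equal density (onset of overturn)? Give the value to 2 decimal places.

Neutral buoyancy requires −α(T_deep − T_surf) + β(S_deep − S_surf′) = 0.
S_surf′ = S_deep − (α/β)·ΔT = 34.50 − (1.6 × 10⁻⁴/8.1 × 10⁻⁴)·(-12.7) = 37.0086 psu.
Increase required: 37.0086 − 35.45 = 1.5586 psu.

1.56 psu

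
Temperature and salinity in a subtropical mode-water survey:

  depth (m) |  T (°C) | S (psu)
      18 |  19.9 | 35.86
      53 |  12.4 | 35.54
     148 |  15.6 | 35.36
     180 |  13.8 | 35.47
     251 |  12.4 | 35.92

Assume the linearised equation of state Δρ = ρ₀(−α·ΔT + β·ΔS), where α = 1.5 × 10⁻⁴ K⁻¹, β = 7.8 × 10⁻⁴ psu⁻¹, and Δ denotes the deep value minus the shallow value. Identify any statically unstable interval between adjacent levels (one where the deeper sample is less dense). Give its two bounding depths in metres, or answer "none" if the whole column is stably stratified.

53–148 m

Evaluate Δρ/ρ₀ = −αΔT + βΔS across each adjacent pair:
  18–53 m: −αΔT+βΔS = −(1.5 × 10⁻⁴)(-7.5)+(7.8 × 10⁻⁴)(-0.32) = 8.8 × 10⁻⁴ → stable
  53–148 m: −αΔT+βΔS = −(1.5 × 10⁻⁴)(+3.2)+(7.8 × 10⁻⁴)(-0.18) = -6.2 × 10⁻⁴ → UNSTABLE
  148–180 m: −αΔT+βΔS = −(1.5 × 10⁻⁴)(-1.8)+(7.8 × 10⁻⁴)(+0.11) = 3.6 × 10⁻⁴ → stable
  180–251 m: −αΔT+βΔS = −(1.5 × 10⁻⁴)(-1.4)+(7.8 × 10⁻⁴)(+0.45) = 5.6 × 10⁻⁴ → stable
The 53–148 m interval has Δρ < 0: lighter water underlies denser water.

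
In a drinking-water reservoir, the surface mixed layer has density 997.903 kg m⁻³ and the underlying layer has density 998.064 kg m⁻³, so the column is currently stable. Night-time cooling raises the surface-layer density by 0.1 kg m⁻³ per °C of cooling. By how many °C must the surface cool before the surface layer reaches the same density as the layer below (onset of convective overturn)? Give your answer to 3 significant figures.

1.61 °C

Density deficit of the surface layer: 998.064 − 997.903 = 0.161 kg m⁻³.
Required change = 0.161 / 0.1 = 1.61 °C.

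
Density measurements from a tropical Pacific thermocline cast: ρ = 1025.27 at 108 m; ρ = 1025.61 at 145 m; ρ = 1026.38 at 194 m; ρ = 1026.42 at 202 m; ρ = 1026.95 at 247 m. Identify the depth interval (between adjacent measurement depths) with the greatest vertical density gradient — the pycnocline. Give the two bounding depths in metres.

Compute the density gradient over each adjacent pair:
  108–145 m: Δρ/Δz = 0.34/37 = 9.2 × 10⁻³ kg m⁻⁴
  145–194 m: Δρ/Δz = 0.77/49 = 0.016 kg m⁻⁴
  194–202 m: Δρ/Δz = 0.04/8 = 5.0 × 10⁻³ kg m⁻⁴
  202–247 m: Δρ/Δz = 0.53/45 = 0.012 kg m⁻⁴
The largest gradient is in the 145–194 m interval — the pycnocline.

145–194 m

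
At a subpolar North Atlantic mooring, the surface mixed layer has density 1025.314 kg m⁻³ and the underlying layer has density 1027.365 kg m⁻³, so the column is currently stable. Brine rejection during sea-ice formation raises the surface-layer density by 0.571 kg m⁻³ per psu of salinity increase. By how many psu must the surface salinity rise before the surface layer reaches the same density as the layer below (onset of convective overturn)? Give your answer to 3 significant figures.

3.59 psu

Density deficit of the surface layer: 1027.365 − 1025.314 = 2.051 kg m⁻³.
Required change = 2.051 / 0.571 = 3.59 psu.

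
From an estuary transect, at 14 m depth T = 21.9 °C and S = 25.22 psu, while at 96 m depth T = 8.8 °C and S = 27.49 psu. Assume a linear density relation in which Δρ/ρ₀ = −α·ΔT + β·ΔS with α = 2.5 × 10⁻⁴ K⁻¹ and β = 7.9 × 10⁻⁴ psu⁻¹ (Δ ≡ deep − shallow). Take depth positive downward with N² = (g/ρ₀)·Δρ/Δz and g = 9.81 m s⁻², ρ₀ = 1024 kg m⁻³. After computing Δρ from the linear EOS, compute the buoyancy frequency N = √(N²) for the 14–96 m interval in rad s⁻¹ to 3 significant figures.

ΔT = -13.1 K, ΔS = +2.27 psu (deep − shallow).
Δρ/ρ₀ = −αΔT + βΔS = 3.275 × 10⁻³ + 1.7933 × 10⁻³ = 5.0683 × 10⁻³, so Δρ ≈ 5.190 kg m⁻³.
N² = (g/ρ₀)·Δρ/Δz = g·(Δρ/ρ₀)/Δz = 9.81 × 5.0683 × 10⁻³ / 82 = 6.0634 × 10⁻⁴ s⁻².
N = √(6.0634 × 10⁻⁴) = 0.024624 rad s⁻¹ ≈ 0.0246 rad s⁻¹.

0.0246 rad s⁻¹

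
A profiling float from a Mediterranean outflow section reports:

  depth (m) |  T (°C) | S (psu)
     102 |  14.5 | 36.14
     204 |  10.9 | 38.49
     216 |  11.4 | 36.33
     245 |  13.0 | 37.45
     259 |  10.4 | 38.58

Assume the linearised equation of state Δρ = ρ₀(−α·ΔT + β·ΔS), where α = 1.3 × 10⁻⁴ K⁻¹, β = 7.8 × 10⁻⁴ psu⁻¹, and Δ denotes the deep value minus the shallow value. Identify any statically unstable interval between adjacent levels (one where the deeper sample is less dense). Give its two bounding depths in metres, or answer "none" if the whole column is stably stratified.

Evaluate Δρ/ρ₀ = −αΔT + βΔS across each adjacent pair:
  102–204 m: −αΔT+βΔS = −(1.3 × 10⁻⁴)(-3.6)+(7.8 × 10⁻⁴)(+2.35) = 2.3 × 10⁻³ → stable
  204–216 m: −αΔT+βΔS = −(1.3 × 10⁻⁴)(+0.5)+(7.8 × 10⁻⁴)(-2.16) = -1.7 × 10⁻³ → UNSTABLE
  216–245 m: −αΔT+βΔS = −(1.3 × 10⁻⁴)(+1.6)+(7.8 × 10⁻⁴)(+1.12) = 6.7 × 10⁻⁴ → stable
  245–259 m: −αΔT+βΔS = −(1.3 × 10⁻⁴)(-2.6)+(7.8 × 10⁻⁴)(+1.13) = 1.2 × 10⁻³ → stable
The 204–216 m interval has Δρ < 0: lighter water underlies denser water.

204–216 m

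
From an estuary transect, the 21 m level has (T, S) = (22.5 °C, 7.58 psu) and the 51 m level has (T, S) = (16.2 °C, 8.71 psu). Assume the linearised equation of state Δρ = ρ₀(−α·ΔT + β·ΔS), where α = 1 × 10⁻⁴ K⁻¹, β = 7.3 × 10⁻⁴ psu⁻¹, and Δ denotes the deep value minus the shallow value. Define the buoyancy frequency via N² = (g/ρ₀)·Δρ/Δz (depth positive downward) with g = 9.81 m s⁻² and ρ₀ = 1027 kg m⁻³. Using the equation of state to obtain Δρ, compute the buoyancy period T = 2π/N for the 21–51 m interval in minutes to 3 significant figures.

4.80 min

ΔT = -6.3 K, ΔS = +1.13 psu (deep − shallow).
Δρ/ρ₀ = −αΔT + βΔS = 6.30 × 10⁻⁴ + 8.249 × 10⁻⁴ = 1.4549 × 10⁻³, so Δρ ≈ 1.494 kg m⁻³.
N² = (g/ρ₀)·Δρ/Δz = g·(Δρ/ρ₀)/Δz = 9.81 × 1.4549 × 10⁻³ / 30 = 4.7575 × 10⁻⁴ s⁻².
N = √(4.7575 × 10⁻⁴) = 0.021812 rad s⁻¹ → T = 2π/N = 288.06 s = 4.8010 min ≈ 4.80 min.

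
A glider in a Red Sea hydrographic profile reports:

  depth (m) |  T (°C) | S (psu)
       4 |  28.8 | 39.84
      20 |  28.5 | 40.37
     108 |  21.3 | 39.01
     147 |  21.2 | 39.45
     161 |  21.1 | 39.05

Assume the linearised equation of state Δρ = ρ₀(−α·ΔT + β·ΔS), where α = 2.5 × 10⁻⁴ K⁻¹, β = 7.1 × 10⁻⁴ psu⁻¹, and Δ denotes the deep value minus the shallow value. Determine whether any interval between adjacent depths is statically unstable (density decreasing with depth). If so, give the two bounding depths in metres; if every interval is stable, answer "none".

147–161 m

Evaluate Δρ/ρ₀ = −αΔT + βΔS across each adjacent pair:
  4–20 m: −αΔT+βΔS = −(2.5 × 10⁻⁴)(-0.3)+(7.1 × 10⁻⁴)(+0.53) = 4.5 × 10⁻⁴ → stable
  20–108 m: −αΔT+βΔS = −(2.5 × 10⁻⁴)(-7.2)+(7.1 × 10⁻⁴)(-1.36) = 8.3 × 10⁻⁴ → stable
  108–147 m: −αΔT+βΔS = −(2.5 × 10⁻⁴)(-0.1)+(7.1 × 10⁻⁴)(+0.44) = 3.4 × 10⁻⁴ → stable
  147–161 m: −αΔT+βΔS = −(2.5 × 10⁻⁴)(-0.1)+(7.1 × 10⁻⁴)(-0.40) = -2.6 × 10⁻⁴ → UNSTABLE
The 147–161 m interval has Δρ < 0: lighter water underlies denser water.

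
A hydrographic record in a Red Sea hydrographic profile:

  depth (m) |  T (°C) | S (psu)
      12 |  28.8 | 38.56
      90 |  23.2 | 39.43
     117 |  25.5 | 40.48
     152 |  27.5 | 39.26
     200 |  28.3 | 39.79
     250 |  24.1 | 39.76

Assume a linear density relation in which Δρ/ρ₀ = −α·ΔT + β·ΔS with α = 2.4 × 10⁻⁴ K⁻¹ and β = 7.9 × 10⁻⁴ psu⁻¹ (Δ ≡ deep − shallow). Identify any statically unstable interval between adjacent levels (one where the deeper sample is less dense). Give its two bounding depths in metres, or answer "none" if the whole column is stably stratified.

117–152 m

Evaluate Δρ/ρ₀ = −αΔT + βΔS across each adjacent pair:
  12–90 m: −αΔT+βΔS = −(2.4 × 10⁻⁴)(-5.6)+(7.9 × 10⁻⁴)(+0.87) = 2.0 × 10⁻³ → stable
  90–117 m: −αΔT+βΔS = −(2.4 × 10⁻⁴)(+2.3)+(7.9 × 10⁻⁴)(+1.05) = 2.8 × 10⁻⁴ → stable
  117–152 m: −αΔT+βΔS = −(2.4 × 10⁻⁴)(+2.0)+(7.9 × 10⁻⁴)(-1.22) = -1.4 × 10⁻³ → UNSTABLE
  152–200 m: −αΔT+βΔS = −(2.4 × 10⁻⁴)(+0.8)+(7.9 × 10⁻⁴)(+0.53) = 2.3 × 10⁻⁴ → stable
  200–250 m: −αΔT+βΔS = −(2.4 × 10⁻⁴)(-4.2)+(7.9 × 10⁻⁴)(-0.03) = 9.8 × 10⁻⁴ → stable
The 117–152 m interval has Δρ < 0: lighter water underlies denser water.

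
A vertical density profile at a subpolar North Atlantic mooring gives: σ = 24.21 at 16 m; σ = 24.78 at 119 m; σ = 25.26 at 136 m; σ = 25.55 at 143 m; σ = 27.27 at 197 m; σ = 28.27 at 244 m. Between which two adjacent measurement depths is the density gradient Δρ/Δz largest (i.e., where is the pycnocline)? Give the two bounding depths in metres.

Compute the density gradient over each adjacent pair:
  16–119 m: Δρ/Δz = 0.57/103 = 5.5 × 10⁻³ kg m⁻⁴
  119–136 m: Δρ/Δz = 0.48/17 = 0.028 kg m⁻⁴
  136–143 m: Δρ/Δz = 0.29/7 = 0.041 kg m⁻⁴
  143–197 m: Δρ/Δz = 1.72/54 = 0.032 kg m⁻⁴
  197–244 m: Δρ/Δz = 1.00/47 = 0.021 kg m⁻⁴
The largest gradient is in the 136–143 m interval — the pycnocline.

136–143 m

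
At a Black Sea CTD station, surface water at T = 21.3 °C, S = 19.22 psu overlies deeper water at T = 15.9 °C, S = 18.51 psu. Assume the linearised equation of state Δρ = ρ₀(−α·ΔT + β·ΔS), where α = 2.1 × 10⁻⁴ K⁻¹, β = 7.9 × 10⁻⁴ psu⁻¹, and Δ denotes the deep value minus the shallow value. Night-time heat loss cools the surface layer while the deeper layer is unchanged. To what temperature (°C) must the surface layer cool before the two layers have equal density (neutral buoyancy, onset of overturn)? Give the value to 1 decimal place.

Neutral buoyancy requires Δρ = 0, i.e. −α(T_deep − T_surf′) + β(S_deep − S_surf) = 0.
T_surf′ = T_deep − (β/α)·ΔS = 15.9 − (7.9 × 10⁻⁴/2.1 × 10⁻⁴)·(-0.71) = 18.571 °C.
Cooling required: 21.3 − (18.571) = 2.729 °C.

18.6 °C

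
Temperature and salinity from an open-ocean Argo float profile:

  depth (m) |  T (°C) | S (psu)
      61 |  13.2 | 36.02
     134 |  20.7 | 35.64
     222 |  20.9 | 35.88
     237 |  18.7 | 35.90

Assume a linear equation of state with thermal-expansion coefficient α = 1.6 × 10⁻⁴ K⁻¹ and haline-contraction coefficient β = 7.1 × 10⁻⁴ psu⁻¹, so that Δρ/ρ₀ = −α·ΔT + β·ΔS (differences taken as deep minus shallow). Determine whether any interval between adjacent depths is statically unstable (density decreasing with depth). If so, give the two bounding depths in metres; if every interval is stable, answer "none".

61–134 m

Evaluate Δρ/ρ₀ = −αΔT + βΔS across each adjacent pair:
  61–134 m: −αΔT+βΔS = −(1.6 × 10⁻⁴)(+7.5)+(7.1 × 10⁻⁴)(-0.38) = -1.5 × 10⁻³ → UNSTABLE
  134–222 m: −αΔT+βΔS = −(1.6 × 10⁻⁴)(+0.2)+(7.1 × 10⁻⁴)(+0.24) = 1.4 × 10⁻⁴ → stable
  222–237 m: −αΔT+βΔS = −(1.6 × 10⁻⁴)(-2.2)+(7.1 × 10⁻⁴)(+0.02) = 3.7 × 10⁻⁴ → stable
The 61–134 m interval has Δρ < 0: lighter water underlies denser water.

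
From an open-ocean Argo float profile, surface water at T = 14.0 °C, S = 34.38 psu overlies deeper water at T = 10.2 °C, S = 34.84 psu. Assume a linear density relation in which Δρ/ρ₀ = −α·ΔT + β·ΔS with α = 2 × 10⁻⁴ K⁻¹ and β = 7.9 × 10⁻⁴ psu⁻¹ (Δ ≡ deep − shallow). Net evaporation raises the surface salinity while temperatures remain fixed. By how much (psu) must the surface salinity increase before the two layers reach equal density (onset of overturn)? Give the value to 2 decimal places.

Neutral buoyancy requires −α(T_deep − T_surf) + β(S_deep − S_surf′) = 0.
S_surf′ = S_deep − (α/β)·ΔT = 34.84 − (2 × 10⁻⁴/7.9 × 10⁻⁴)·(-3.8) = 35.8020 psu.
Increase required: 35.8020 − 34.38 = 1.4220 psu.

1.42 psu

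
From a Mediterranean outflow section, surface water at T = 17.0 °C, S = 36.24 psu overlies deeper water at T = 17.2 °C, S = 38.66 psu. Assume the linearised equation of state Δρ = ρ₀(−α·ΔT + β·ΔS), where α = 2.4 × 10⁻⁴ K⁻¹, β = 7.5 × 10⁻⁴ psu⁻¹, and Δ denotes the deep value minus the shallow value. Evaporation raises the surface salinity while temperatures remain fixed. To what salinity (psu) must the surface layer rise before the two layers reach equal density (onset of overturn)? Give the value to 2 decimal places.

38.60 psu

Neutral buoyancy requires −α(T_deep − T_surf) + β(S_deep − S_surf′) = 0.
S_surf′ = S_deep − (α/β)·ΔT = 38.66 − (2.4 × 10⁻⁴/7.5 × 10⁻⁴)·(+0.2) = 38.5960 psu.
Increase required: 38.5960 − 36.24 = 2.3560 psu.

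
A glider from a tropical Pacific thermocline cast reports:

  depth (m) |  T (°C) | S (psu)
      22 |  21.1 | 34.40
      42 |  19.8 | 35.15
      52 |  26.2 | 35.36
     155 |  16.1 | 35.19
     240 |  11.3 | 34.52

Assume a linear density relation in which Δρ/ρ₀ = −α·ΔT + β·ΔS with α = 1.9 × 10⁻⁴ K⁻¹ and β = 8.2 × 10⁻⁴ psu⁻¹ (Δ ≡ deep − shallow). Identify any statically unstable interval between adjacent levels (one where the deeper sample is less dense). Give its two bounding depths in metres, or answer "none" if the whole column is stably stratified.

Evaluate Δρ/ρ₀ = −αΔT + βΔS across each adjacent pair:
  22–42 m: −αΔT+βΔS = −(1.9 × 10⁻⁴)(-1.3)+(8.2 × 10⁻⁴)(+0.75) = 8.6 × 10⁻⁴ → stable
  42–52 m: −αΔT+βΔS = −(1.9 × 10⁻⁴)(+6.4)+(8.2 × 10⁻⁴)(+0.21) = -1.0 × 10⁻³ → UNSTABLE
  52–155 m: −αΔT+βΔS = −(1.9 × 10⁻⁴)(-10.1)+(8.2 × 10⁻⁴)(-0.17) = 1.8 × 10⁻³ → stable
  155–240 m: −αΔT+βΔS = −(1.9 × 10⁻⁴)(-4.8)+(8.2 × 10⁻⁴)(-0.67) = 3.6 × 10⁻⁴ → stable
The 42–52 m interval has Δρ < 0: lighter water underlies denser water.

42–52 m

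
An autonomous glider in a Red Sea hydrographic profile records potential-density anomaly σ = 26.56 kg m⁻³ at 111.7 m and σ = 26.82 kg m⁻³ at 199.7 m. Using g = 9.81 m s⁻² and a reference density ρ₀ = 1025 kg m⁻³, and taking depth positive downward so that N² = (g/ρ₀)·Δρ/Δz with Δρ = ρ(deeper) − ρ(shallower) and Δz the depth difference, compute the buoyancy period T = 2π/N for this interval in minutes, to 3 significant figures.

19.7 min

Δρ = 1026.82 − 1026.56 = 0.26 kg m⁻³ over Δz = 199.7 − 111.7 = 88 m.
N² = (9.81/1025) × (0.26/88) = 2.8277 × 10⁻⁵ s⁻².
N = √(2.8277 × 10⁻⁵) = 5.3176 × 10⁻³ rad s⁻¹, so T = 2π/N = 1.1816 × 10³ s = 19.693 min ≈ 19.7 min.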